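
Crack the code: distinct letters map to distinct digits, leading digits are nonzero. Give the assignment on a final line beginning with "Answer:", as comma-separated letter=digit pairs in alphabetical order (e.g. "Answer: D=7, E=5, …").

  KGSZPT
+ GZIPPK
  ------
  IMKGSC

Step 1. [col 1: T + K ≡ C (mod 10)] column 1 (T + K ≡ C (mod 10), carry-in 0) doesn't pin C yet; pick C=0 and continue. So C=0.
Step 2. [col 1: T + K ≡ C (mod 10)] no forcing yet in column 1 (carry-in 0); T=9 is free and consistent — try it, so T=9.
Step 3. [col 1: T + K ≡ C (mod 10)] from column 1 (T=9, C=0, carry-in 0, digits 0,9 already taken and all letters distinct): K must equal 1, so K=1.
Step 4. [col 2: P + P ≡ S (mod 10)] S=3 is one option consistent with column 2 (P + P ≡ S (mod 10), carry-in 1) — take it, so S=3.
Step 5. [col 2: P + P ≡ S (mod 10)] in column 2 we have P+P≡S with carry-in 1; given S=3 and digits 0,1,3,9 already taken and all letters distinct, that pins P to 6. So P=6.
Step 6. [col 3: Z + P ≡ G (mod 10)] Z=8 is one option consistent with column 3 (Z + P ≡ G (mod 10), carry-in 1) — take it. So Z=8.
Step 7. [col 3: Z + P ≡ G (mod 10)] in column 3 we have Z+P≡G with carry-in 1; given Z=8, P=6 and digits 0,1,3,6,8,9 already taken and all letters distinct, that pins G to 5. So G=5.
Step 8. [col 4: S + I ≡ K (mod 10)] column 4 reads S+I+carry(1)=K with S=3, K=1; with digits 0,1,3,5,6,8,9 already taken and all letters distinct, the only value for I is 7, so I=7.
Step 9. [col 5: G + Z ≡ M (mod 10)] from column 5 (G=5, Z=8, carry-in 1, digits 0,1,3,5,6,7,8,9 already taken and all letters distinct): M must equal 4, so M=4.

Answer: C=0, G=5, I=7, K=1, M=4, P=6, S=3, T=9, Z=8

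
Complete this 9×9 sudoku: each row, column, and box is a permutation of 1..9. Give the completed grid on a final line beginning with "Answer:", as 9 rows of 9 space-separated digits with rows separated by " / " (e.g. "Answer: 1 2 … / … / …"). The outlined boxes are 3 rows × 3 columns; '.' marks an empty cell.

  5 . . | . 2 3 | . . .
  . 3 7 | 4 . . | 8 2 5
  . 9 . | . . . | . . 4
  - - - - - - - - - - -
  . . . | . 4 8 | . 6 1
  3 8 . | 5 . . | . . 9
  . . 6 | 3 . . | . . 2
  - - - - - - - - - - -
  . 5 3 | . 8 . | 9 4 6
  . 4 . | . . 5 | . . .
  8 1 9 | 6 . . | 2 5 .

Step 1. [r5c8∈{7}] nothing but 7 survives at r5c8 ⇒ r5c8=7.
Step 2. [r8c3∈{2}] r8c3 has the single candidate 2 ⇒ r8c3=2.
Step 3. [r1c9∈{7}] r1c9 has the single candidate 7, so r1c9=7.
Step 4. [r6c1∈{1,4,7,9}] col 1 places 4 nowhere but r6c1 ⇒ r6c1=4.
Step 5. [r8c7∈{1,3,7}] across col 7, 7 lands solely at r8c7 ⇒ r8c7=7.
Step 6. [r8c8∈{1,3,8}] in box 9, 1 fits only at r8c8. So r8c8=1.
Step 7. [r5c6∈{1,2,6}] in row 5, 2 fits only at r5c6. So r5c6=2.
Step 8. [r6c2∈{7}] nothing but 7 survives at r6c2 ⇒ r6c2=7.
Step 9. [r5c3∈{1}] r5c3 is down to just 1, so r5c3=1.
Step 10. [r3c1∈{1,2,6}] row 3 places 2 nowhere but r3c1, so r3c1=2.
Step 11. [r8c4∈{9}] r8c4 has the single candidate 9 ⇒ r8c4=9.
Step 12. [r2c1∈{1,6}] 1 has one home in col 1: r2c1. So r2c1=1.
Step 13. [r3c5∈{1,5,6,7}] r3c5 is the only open cell in row 3 admitting 5. So r3c5=5.
Step 14. [r9c5∈{3,7}] 7 has one home in col 5: r9c5. So r9c5=7.
Step 15. [r3c6∈{1,6,7}] col 6 places 7 nowhere but r3c6, so r3c6=7.
Step 16. [r3c7∈{1,3,6}] r3c7 is the only open cell in row 3 admitting 6, so r3c7=6.
Step 17. [r3c4∈{1,8}] in row 3, 1 fits only at r3c4. So r3c4=1.
Step 18. [r6c5∈{1,9}] in col 5, 1 fits only at r6c5. So r6c5=1.
Step 19. [r2c6∈{6,9}] 6 has one home in col 6: r2c6 ⇒ r2c6=6.
Step 20. [r9c9∈{3}] r9c9's peers cover all but 3, so r9c9=3.
Step 21. [r3c3∈{8}] r3c3's peers cover all but 8 ⇒ r3c3=8.
Step 22. [r6c7∈{5}] r6c7 is down to just 5 ⇒ r6c7=5.
Step 23. [r4c4∈{7}] nothing but 7 survives at r4c4. So r4c4=7.
Step 24. [r9c6∈{4}] r9c6 is down to just 4. So r9c6=4.
Step 25. [r5c7∈{4}] r5c7 is down to just 4, so r5c7=4.
Step 26. [r8c5∈{3}] r8c5 has the single candidate 3, so r8c5=3.
Step 27. [r1c2∈{6}] only 6 remains possible at r1c2, so r1c2=6.
Step 28. [r5c5∈{6}] r5c5 has the single candidate 6, so r5c5=6.
Step 29. [r4c2∈{2}] r4c2's peers cover all but 2, so r4c2=2.
Step 30. [r7c6∈{1}] nothing but 1 survives at r7c6. So r7c6=1.
Step 31. [r8c1∈{6}] nothing but 6 survives at r8c1. So r8c1=6.
Step 32. [r7c4∈{2}] nothing but 2 survives at r7c4, so r7c4=2.
Step 33. [r4c3∈{5}] nothing but 5 survives at r4c3. So r4c3=5.
Step 34. [r1c3∈{4}] r1c3 is down to just 4, so r1c3=4.
Step 35. [r6c8∈{8}] r6c8 has the single candidate 8 ⇒ r6c8=8.
Step 36. [r4c1∈{9}] only 9 remains possible at r4c1 ⇒ r4c1=9.
Step 37. [r8c9∈{8}] r8c9 is down to just 8, so r8c9=8.
Step 38. [r2c5∈{9}] r2c5 has the single candidate 9. So r2c5=9.
Step 39. [r1c8∈{9}] r1c8's peers cover all but 9. So r1c8=9.
Step 40. [r6c6∈{9}] r6c6 is down to just 9 ⇒ r6c6=9.
Step 41. [r4c7∈{3}] only 3 remains possible at r4c7 ⇒ r4c7=3.
Step 42. [r3c8∈{3}] nothing but 3 survives at r3c8 ⇒ r3c8=3.
Step 43. [r1c4∈{8}] only 8 remains possible at r1c4 ⇒ r1c4=8.
Step 44. [r1c7∈{1}] only 1 remains possible at r1c7, so r1c7=1.
Step 45. [r7c1∈{7}] nothing but 7 survives at r7c1. So r7c1=7.

Answer: 5 6 4 8 2 3 1 9 7 / 1 3 7 4 9 6 8 2 5 / 2 9 8 1 5 7 6 3 4 / 9 2 5 7 4 8 3 6 1 / 3 8 1 5 6 2 4 7 9 / 4 7 6 3 1 9 5 8 2 / 7 5 3 2 8 1 9 4 6 / 6 4 2 9 3 5 7 1 8 / 8 1 9 6 7 4 2 5 3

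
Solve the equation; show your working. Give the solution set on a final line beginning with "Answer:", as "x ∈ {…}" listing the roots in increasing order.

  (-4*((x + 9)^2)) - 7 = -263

Step 1. [(-4*((x + 9)^2)) - 7 = -263] -7 is outermost — add 7 both sides ⇒ sub: -4*((x + 9)^2) = -256.
Step 2. [-4*((x + 9)^2) = -256] -4·(inner) — divide through by -4 ⇒ div: (x + 9)^2 = 64.
Step 3. [(x + 9)^2 = 64] 64 ≥ 0, LHS is (·)² — take ±√ ⇒ sqrt: x + 9 = 8 or -8.
Step 4. [x + 9 = 8 or -8] +9 is outermost — subtract 9 both sides, so sub: x = -1 or -17.

Answer: x ∈ {-17, -1}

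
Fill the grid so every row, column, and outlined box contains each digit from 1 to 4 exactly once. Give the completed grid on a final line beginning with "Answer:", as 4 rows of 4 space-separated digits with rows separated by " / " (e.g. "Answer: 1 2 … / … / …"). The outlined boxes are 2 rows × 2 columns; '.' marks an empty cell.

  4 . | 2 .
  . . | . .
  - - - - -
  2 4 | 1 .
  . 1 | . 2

Step 1. [r1c2∈{3}] nothing but 3 survives at r1c2, so r1c2=3.
Step 2. [r2c4∈{1,3,4}] across col 4, 4 lands solely at r2c4, so r2c4=4.
Step 3. [r3c4∈{3}] nothing but 3 survives at r3c4. So r3c4=3.
Step 4. [r1c4∈{1}] nothing but 1 survives at r1c4. So r1c4=1.
Step 5. [r2c1∈{1}] only 1 remains possible at r2c1 ⇒ r2c1=1.
Step 6. [r2c2∈{2}] nothing but 2 survives at r2c2. So r2c2=2.
Step 7. [r4c1∈{3}] nothing but 3 survives at r4c1, so r4c1=3.
Step 8. [r4c3∈{4}] only 4 remains possible at r4c3. So r4c3=4.
Step 9. [r2c3∈{3}] r2c3 has the single candidate 3, so r2c3=3.

Answer: 4 3 2 1 / 1 2 3 4 / 2 4 1 3 / 3 1 4 2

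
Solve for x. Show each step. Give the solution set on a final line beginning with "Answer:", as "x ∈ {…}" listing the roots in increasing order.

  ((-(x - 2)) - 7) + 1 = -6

Step 1. [((-(x - 2)) - 7) + 1 = -6] peel the +1: subtract 1 from each side, so sub: (-(x - 2)) - 7 = -7.
Step 2. [(-(x - 2)) - 7 = -7] the outer -7 inverts by adding 7, so sub: -(x - 2) = 0.
Step 3. [-(x - 2) = 0] flip signs both sides ⇒ neg: x - 2 = 0.
Step 4. [x - 2 = 0] 2 comes off first (add 2) ⇒ sub: x = 2.

Answer: x ∈ {2}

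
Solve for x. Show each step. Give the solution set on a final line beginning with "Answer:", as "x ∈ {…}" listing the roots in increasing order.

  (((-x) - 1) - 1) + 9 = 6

Step 1. [(((-x) - 1) - 1) + 9 = 6] 9 comes off first (subtract 9). So sub: ((-x) - 1) - 1 = -3.
Step 2. [((-x) - 1) - 1 = -3] the outer -1 inverts by adding 1. So sub: (-x) - 1 = -2.
Step 3. [(-x) - 1 = -2] 1 comes off first (add 1) ⇒ sub: -x = -1.
Step 4. [-x = -1] flip signs both sides. So neg: x = 1.

Answer: x ∈ {1}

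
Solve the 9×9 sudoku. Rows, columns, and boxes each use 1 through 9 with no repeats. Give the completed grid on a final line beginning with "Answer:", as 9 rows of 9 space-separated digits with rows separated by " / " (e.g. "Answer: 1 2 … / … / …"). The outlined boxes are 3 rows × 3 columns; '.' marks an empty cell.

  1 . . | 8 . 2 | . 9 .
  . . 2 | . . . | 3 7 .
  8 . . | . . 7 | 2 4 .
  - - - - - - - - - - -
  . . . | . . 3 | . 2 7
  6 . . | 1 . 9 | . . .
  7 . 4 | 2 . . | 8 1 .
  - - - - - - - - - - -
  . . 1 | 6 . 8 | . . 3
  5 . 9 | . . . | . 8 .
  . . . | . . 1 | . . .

Step 1. [r8c6∈{4}] r8c6's peers cover all but 4, so r8c6=4.
Step 2. [r6c2∈{3,5,9}] row 6 places 3 nowhere but r6c2, so r6c2=3.
Step 3. [r9c8∈{5,6}] across col 8, 6 lands solely at r9c8 ⇒ r9c8=6.
Step 4. [r5c5∈{4,5,7,8}] r5c5 is the only open cell in row 5 admitting 7 ⇒ r5c5=7.
Step 5. [r7c8∈{5}] r7c8's peers cover all but 5. So r7c8=5.
Step 6. [r9c1∈{2,3,4}] r9c1 is the only open cell in col 1 admitting 3. So r9c1=3.
Step 7. [r7c1∈{2,4}] 2 has one home in col 1: r7c1 ⇒ r7c1=2.
Step 8. [r7c5∈{9}] nothing but 9 survives at r7c5 ⇒ r7c5=9.
Step 9. [r2c1∈{4,9}] across col 1, 4 lands solely at r2c1. So r2c1=4.
Step 10. [r4c5∈{4,5,6,8}] 8 has one home in col 5: r4c5, so r4c5=8.
Step 11. [r4c3∈{5}] r4c3 has the single candidate 5. So r4c3=5.
Step 12. [r8c2∈{6,7}] across row 8, 6 lands solely at r8c2 ⇒ r8c2=6.
Step 13. [r6c9∈{5,6,9}] r6c9 is the only open cell in row 6 admitting 9, so r6c9=9.
Step 14. [r1c5∈{3,4,5,6}] in row 1, 4 fits only at r1c5. So r1c5=4.
Step 15. [r1c3∈{3,6,7}] row 1 places 3 nowhere but r1c3 ⇒ r1c3=3.
Step 16. [r9c3∈{7,8}] across col 3, 7 lands solely at r9c3. So r9c3=7.
Step 17. [r2c9∈{1,5,6,8}] in row 2, 8 fits only at r2c9. So r2c9=8.
Step 18. [r3c9∈{1,5,6}] box 3 places 1 nowhere but r3c9. So r3c9=1.
Step 19. [r9c4∈{5}] nothing but 5 survives at r9c4. So r9c4=5.
Step 20. [r8c9∈{2}] r8c9 is down to just 2, so r8c9=2.
Step 21. [r9c9∈{4}] r9c9 is down to just 4. So r9c9=4.
Step 22. [r1c9∈{5,6}] across col 9, 6 lands solely at r1c9. So r1c9=6.
Step 23. [r8c5∈{3}] nothing but 3 survives at r8c5, so r8c5=3.
Step 24. [r5c7∈{4,5}] in row 5, 4 fits only at r5c7 ⇒ r5c7=4.
Step 25. [r2c4∈{9}] r2c4 has the single candidate 9, so r2c4=9.
Step 26. [r2c2∈{5}] only 5 remains possible at r2c2 ⇒ r2c2=5.
Step 27. [r2c6∈{6}] r2c6 is down to just 6. So r2c6=6.
Step 28. [r3c2∈{9}] nothing but 9 survives at r3c2. So r3c2=9.
Step 29. [r7c7∈{7}] r7c7 has the single candidate 7, so r7c7=7.
Step 30. [r5c3∈{8}] r5c3 is down to just 8, so r5c3=8.
Step 31. [r3c5∈{5}] r3c5 has the single candidate 5, so r3c5=5.
Step 32. [r6c5∈{6}] nothing but 6 survives at r6c5, so r6c5=6.
Step 33. [r5c2∈{2}] nothing but 2 survives at r5c2 ⇒ r5c2=2.
Step 34. [r7c2∈{4}] only 4 remains possible at r7c2 ⇒ r7c2=4.
Step 35. [r4c7∈{6}] r4c7 is down to just 6 ⇒ r4c7=6.
Step 36. [r1c2∈{7}] nothing but 7 survives at r1c2 ⇒ r1c2=7.
Step 37. [r2c5∈{1}] only 1 remains possible at r2c5, so r2c5=1.
Step 38. [r8c7∈{1}] r8c7 is down to just 1 ⇒ r8c7=1.
Step 39. [r1c7∈{5}] r1c7 has the single candidate 5, so r1c7=5.
Step 40. [r4c4∈{4}] r4c4's peers cover all but 4. So r4c4=4.
Step 41. [r3c3∈{6}] r3c3 is down to just 6, so r3c3=6.
Step 42. [r4c2∈{1}] r4c2's peers cover all but 1, so r4c2=1.
Step 43. [r9c7∈{9}] r9c7 has the single candidate 9, so r9c7=9.
Step 44. [r5c9∈{5}] r5c9 is down to just 5, so r5c9=5.
Step 45. [r6c6∈{5}] r6c6 is down to just 5. So r6c6=5.
Step 46. [r4c1∈{9}] r4c1 has the single candidate 9. So r4c1=9.
Step 47. [r9c2∈{8}] only 8 remains possible at r9c2. So r9c2=8.
Step 48. [r3c4∈{3}] nothing but 3 survives at r3c4 ⇒ r3c4=3.
Step 49. [r9c5∈{2}] r9c5 has the single candidate 2, so r9c5=2.
Step 50. [r8c4∈{7}] r8c4 has the single candidate 7 ⇒ r8c4=7.
Step 51. [r5c8∈{3}] r5c8's peers cover all but 3, so r5c8=3.

Answer: 1 7 3 8 4 2 5 9 6 / 4 5 2 9 1 6 3 7 8 / 8 9 6 3 5 7 2 4 1 / 9 1 5 4 8 3 6 2 7 / 6 2 8 1 7 9 4 3 5 / 7 3 4 2 6 5 8 1 9 / 2 4 1 6 9 8 7 5 3 / 5 6 9 7 3 4 1 8 2 / 3 8 7 5 2 1 9 6 4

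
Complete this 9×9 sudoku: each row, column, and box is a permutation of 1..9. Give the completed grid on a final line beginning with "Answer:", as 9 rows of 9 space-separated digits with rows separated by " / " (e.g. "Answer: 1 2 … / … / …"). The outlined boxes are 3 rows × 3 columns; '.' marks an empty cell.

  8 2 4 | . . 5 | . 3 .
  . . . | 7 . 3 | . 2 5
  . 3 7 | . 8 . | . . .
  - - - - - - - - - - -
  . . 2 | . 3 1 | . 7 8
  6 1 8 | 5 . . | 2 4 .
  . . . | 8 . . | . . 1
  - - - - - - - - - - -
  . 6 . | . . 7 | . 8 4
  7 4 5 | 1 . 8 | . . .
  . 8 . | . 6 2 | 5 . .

Step 1. [r8c5∈{9}] r8c5 is down to just 9. So r8c5=9.
Step 2. [r2c2∈{9}] r2c2's peers cover all but 9. So r2c2=9.
Step 3. [r2c1∈{1}] r2c1's peers cover all but 1. So r2c1=1.
Step 4. [r7c4∈{3}] nothing but 3 survives at r7c4. So r7c4=3.
Step 5. [r8c8∈{6}] r8c8's peers cover all but 6 ⇒ r8c8=6.
Step 6. [r5c9∈{3,9}] row 5 places 3 nowhere but r5c9. So r5c9=3.
Step 7. [r1c7∈{1,6,7,9}] across col 7, 7 lands solely at r1c7. So r1c7=7.
Step 8. [r2c5∈{4}] only 4 remains possible at r2c5 ⇒ r2c5=4.
Step 9. [r6c6∈{4,6,9}] col 6 places 4 nowhere but r6c6 ⇒ r6c6=4.
Step 10. [r3c6∈{6,9}] col 6 places 6 nowhere but r3c6, so r3c6=6.
Step 11. [r3c9∈{9}] nothing but 9 survives at r3c9 ⇒ r3c9=9.
Step 12. [r6c8∈{5,9}] across col 8, 5 lands solely at r6c8 ⇒ r6c8=5.
Step 13. [r9c8∈{1,9}] in col 8, 9 fits only at r9c8 ⇒ r9c8=9.
Step 14. [r6c7∈{6,9}] 6 has one home in row 6: r6c7. So r6c7=6.
Step 15. [r7c7∈{1}] nothing but 1 survives at r7c7, so r7c7=1.
Step 16. [r7c3∈{9}] nothing but 9 survives at r7c3, so r7c3=9.
Step 17. [r6c3∈{3}] r6c3's peers cover all but 3 ⇒ r6c3=3.
Step 18. [r4c1∈{4,5,9}] row 4 places 4 nowhere but r4c1 ⇒ r4c1=4.
Step 19. [r4c4∈{6,9}] across row 4, 6 lands solely at r4c4 ⇒ r4c4=6.
Step 20. [r5c5∈{7}] r5c5 has the single candidate 7 ⇒ r5c5=7.
Step 21. [r3c4∈{2}] r3c4's peers cover all but 2. So r3c4=2.
Step 22. [r3c7∈{4}] r3c7 is down to just 4 ⇒ r3c7=4.
Step 23. [r1c5∈{1}] r1c5's peers cover all but 1 ⇒ r1c5=1.
Step 24. [r4c2∈{5}] only 5 remains possible at r4c2. So r4c2=5.
Step 25. [r9c4∈{4}] r9c4 is down to just 4. So r9c4=4.
Step 26. [r9c1∈{3}] r9c1 is down to just 3. So r9c1=3.
Step 27. [r7c1∈{2}] r7c1 is down to just 2 ⇒ r7c1=2.
Step 28. [r6c2∈{7}] nothing but 7 survives at r6c2 ⇒ r6c2=7.
Step 29. [r2c7∈{8}] r2c7's peers cover all but 8. So r2c7=8.
Step 30. [r8c7∈{3}] r8c7 is down to just 3 ⇒ r8c7=3.
Step 31. [r9c3∈{1}] nothing but 1 survives at r9c3, so r9c3=1.
Step 32. [r1c9∈{6}] nothing but 6 survives at r1c9 ⇒ r1c9=6.
Step 33. [r5c6∈{9}] r5c6 is down to just 9, so r5c6=9.
Step 34. [r3c8∈{1}] only 1 remains possible at r3c8, so r3c8=1.
Step 35. [r6c1∈{9}] nothing but 9 survives at r6c1. So r6c1=9.
Step 36. [r3c1∈{5}] r3c1 is down to just 5, so r3c1=5.
Step 37. [r9c9∈{7}] r9c9 is down to just 7. So r9c9=7.
Step 38. [r2c3∈{6}] nothing but 6 survives at r2c3, so r2c3=6.
Step 39. [r8c9∈{2}] nothing but 2 survives at r8c9. So r8c9=2.
Step 40. [r7c5∈{5}] r7c5 is down to just 5 ⇒ r7c5=5.
Step 41. [r4c7∈{9}] r4c7's peers cover all but 9. So r4c7=9.
Step 42. [r1c4∈{9}] r1c4 has the single candidate 9, so r1c4=9.
Step 43. [r6c5∈{2}] only 2 remains possible at r6c5, so r6c5=2.

Answer: 8 2 4 9 1 5 7 3 6 / 1 9 6 7 4 3 8 2 5 / 5 3 7 2 8 6 4 1 9 / 4 5 2 6 3 1 9 7 8 / 6 1 8 5 7 9 2 4 3 / 9 7 3 8 2 4 6 5 1 / 2 6 9 3 5 7 1 8 4 / 7 4 5 1 9 8 3 6 2 / 3 8 1 4 6 2 5 9 7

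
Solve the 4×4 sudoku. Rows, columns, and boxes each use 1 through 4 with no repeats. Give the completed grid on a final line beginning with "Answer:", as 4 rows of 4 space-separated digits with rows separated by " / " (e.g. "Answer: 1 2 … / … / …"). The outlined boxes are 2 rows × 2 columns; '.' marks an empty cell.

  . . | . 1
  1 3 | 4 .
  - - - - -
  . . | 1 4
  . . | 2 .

Step 1. [r3c1∈{2,3}] row 3 places 3 nowhere but r3c1. So r3c1=3.
Step 2. [r4c1∈{4}] r4c1's peers cover all but 4, so r4c1=4.
Step 3. [r1c2∈{2,4}] row 1 places 4 nowhere but r1c2. So r1c2=4.
Step 4. [r1c3∈{3}] nothing but 3 survives at r1c3, so r1c3=3.
Step 5. [r2c4∈{2}] only 2 remains possible at r2c4. So r2c4=2.
Step 6. [r4c2∈{1}] only 1 remains possible at r4c2, so r4c2=1.
Step 7. [r4c4∈{3}] only 3 remains possible at r4c4 ⇒ r4c4=3.
Step 8. [r3c2∈{2}] r3c2 has the single candidate 2 ⇒ r3c2=2.
Step 9. [r1c1∈{2}] only 2 remains possible at r1c1 ⇒ r1c1=2.

Answer: 2 4 3 1 / 1 3 4 2 / 3 2 1 4 / 4 1 2 3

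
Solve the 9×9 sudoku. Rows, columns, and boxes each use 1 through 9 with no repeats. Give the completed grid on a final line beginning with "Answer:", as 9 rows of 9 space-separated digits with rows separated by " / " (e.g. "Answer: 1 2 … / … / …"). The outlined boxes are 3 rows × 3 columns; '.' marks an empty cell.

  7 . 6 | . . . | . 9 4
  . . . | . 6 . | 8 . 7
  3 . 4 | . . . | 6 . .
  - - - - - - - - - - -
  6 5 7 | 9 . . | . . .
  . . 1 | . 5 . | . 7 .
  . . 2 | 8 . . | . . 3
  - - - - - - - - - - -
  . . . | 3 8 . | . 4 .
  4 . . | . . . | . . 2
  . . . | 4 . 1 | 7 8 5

Step 1. [r3c9∈{1}] r3c9 is down to just 1 ⇒ r3c9=1.
Step 2. [r6c1∈{9}] nothing but 9 survives at r6c1, so r6c1=9.
Step 3. [r2c6∈{2,3,4,5,9}] across row 2, 4 lands solely at r2c6, so r2c6=4.
Step 4. [r9c2∈{2,3,6,9}] across row 9, 6 lands solely at r9c2. So r9c2=6.
Step 5. [r8c3∈{3,5,8,9}] r8c3 is the only open cell in col 3 admitting 8 ⇒ r8c3=8.
Step 6. [r5c2∈{3,4,8}] box 4 places 3 nowhere but r5c2. So r5c2=3.
Step 7. [r2c8∈{2,3,5}] row 2 places 3 nowhere but r2c8, so r2c8=3.
Step 8. [r9c1∈{2}] r9c1 has the single candidate 2 ⇒ r9c1=2.
Step 9. [r7c6∈{2,5,6,7,9}] 2 has one home in row 7: r7c6. So r7c6=2.
Step 10. [r5c7∈{2,4,9}] 4 has one home in row 5: r5c7, so r5c7=4.
Step 11. [r5c4∈{2,6}] across row 5, 2 lands solely at r5c4, so r5c4=2.
Step 12. [r8c4∈{5,6,7}] in col 4, 6 fits only at r8c4 ⇒ r8c4=6.
Step 13. [r8c8∈{1}] r8c8 is down to just 1 ⇒ r8c8=1.
Step 14. [r9c5∈{9}] r9c5 has the single candidate 9. So r9c5=9.
Step 15. [r8c5∈{7}] only 7 remains possible at r8c5, so r8c5=7.
Step 16. [r8c2∈{9}] only 9 remains possible at r8c2 ⇒ r8c2=9.
Step 17. [r6c8∈{5,6}] across col 8, 6 lands solely at r6c8, so r6c8=6.
Step 18. [r3c8∈{2,5}] col 8 places 5 nowhere but r3c8 ⇒ r3c8=5.
Step 19. [r2c2∈{1,2}] 2 has one home in row 2: r2c2, so r2c2=2.
Step 20. [r4c5∈{1,3,4}] in row 4, 4 fits only at r4c5. So r4c5=4.
Step 21. [r1c5∈{1,2,3}] 3 has one home in col 5: r1c5. So r1c5=3.
Step 22. [r4c7∈{1,2}] in row 4, 1 fits only at r4c7, so r4c7=1.
Step 23. [r3c2∈{8}] r3c2 is down to just 8 ⇒ r3c2=8.
Step 24. [r1c2∈{1}] nothing but 1 survives at r1c2, so r1c2=1.
Step 25. [r2c1∈{5}] r2c1 is down to just 5 ⇒ r2c1=5.
Step 26. [r5c9∈{8,9}] in row 5, 9 fits only at r5c9 ⇒ r5c9=9.
Step 27. [r3c6∈{7,9}] in row 3, 9 fits only at r3c6. So r3c6=9.
Step 28. [r8c6∈{5}] nothing but 5 survives at r8c6. So r8c6=5.
Step 29. [r6c7∈{5}] r6c7's peers cover all but 5 ⇒ r6c7=5.
Step 30. [r2c3∈{9}] r2c3's peers cover all but 9 ⇒ r2c3=9.
Step 31. [r3c4∈{7}] r3c4 is down to just 7, so r3c4=7.
Step 32. [r6c2∈{4}] r6c2 is down to just 4 ⇒ r6c2=4.
Step 33. [r6c6∈{7}] r6c6's peers cover all but 7, so r6c6=7.
Step 34. [r4c9∈{8}] nothing but 8 survives at r4c9, so r4c9=8.
Step 35. [r5c1∈{8}] only 8 remains possible at r5c1, so r5c1=8.
Step 36. [r7c9∈{6}] nothing but 6 survives at r7c9 ⇒ r7c9=6.
Step 37. [r7c7∈{9}] r7c7 is down to just 9. So r7c7=9.
Step 38. [r3c5∈{2}] r3c5 has the single candidate 2. So r3c5=2.
Step 39. [r1c4∈{5}] r1c4 has the single candidate 5 ⇒ r1c4=5.
Step 40. [r8c7∈{3}] r8c7 has the single candidate 3. So r8c7=3.
Step 41. [r7c1∈{1}] nothing but 1 survives at r7c1, so r7c1=1.
Step 42. [r9c3∈{3}] r9c3's peers cover all but 3, so r9c3=3.
Step 43. [r5c6∈{6}] only 6 remains possible at r5c6. So r5c6=6.
Step 44. [r6c5∈{1}] only 1 remains possible at r6c5 ⇒ r6c5=1.
Step 45. [r4c8∈{2}] r4c8 has the single candidate 2, so r4c8=2.
Step 46. [r4c6∈{3}] r4c6 is down to just 3. So r4c6=3.
Step 47. [r1c6∈{8}] r1c6 is down to just 8 ⇒ r1c6=8.
Step 48. [r7c3∈{5}] only 5 remains possible at r7c3, so r7c3=5.
Step 49. [r7c2∈{7}] only 7 remains possible at r7c2 ⇒ r7c2=7.
Step 50. [r1c7∈{2}] r1c7 has the single candidate 2 ⇒ r1c7=2.
Step 51. [r2c4∈{1}] r2c4 is down to just 1. So r2c4=1.

Answer: 7 1 6 5 3 8 2 9 4 / 5 2 9 1 6 4 8 3 7 / 3 8 4 7 2 9 6 5 1 / 6 5 7 9 4 3 1 2 8 / 8 3 1 2 5 6 4 7 9 / 9 4 2 8 1 7 5 6 3 / 1 7 5 3 8 2 9 4 6 / 4 9 8 6 7 5 3 1 2 / 2 6 3 4 9 1 7 8 5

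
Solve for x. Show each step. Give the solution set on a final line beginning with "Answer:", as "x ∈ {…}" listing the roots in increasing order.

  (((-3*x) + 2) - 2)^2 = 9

Step 1. [(((-3*x) + 2) - 2)^2 = 9] LHS squared, RHS 9 ≥ 0: apply √ (±) ⇒ sqrt: ((-3*x) + 2) - 2 = 3 or -3.
Step 2. [((-3*x) + 2) - 2 = 3 or -3] the outer -2 inverts by adding 2 ⇒ sub: (-3*x) + 2 = 5 or -1.
Step 3. [(-3*x) + 2 = 5 or -1] +2 is outermost — subtract 2 both sides ⇒ sub: -3*x = 3 or -3.
Step 4. [-3*x = 3 or -3] -3·(inner) — divide through by -3 ⇒ div: x = -1 or 1.

Answer: x ∈ {-1, 1}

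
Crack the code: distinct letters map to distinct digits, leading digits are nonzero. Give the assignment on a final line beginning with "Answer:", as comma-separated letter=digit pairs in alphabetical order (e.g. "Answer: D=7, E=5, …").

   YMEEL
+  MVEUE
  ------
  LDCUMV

Step 1. [col 1: L + E ≡ V (mod 10)] several values work for E in column 1 (L + E ≡ V (mod 10), carry-in 0); try E=4 ⇒ E=4.
Step 2. [col 1: L + E ≡ V (mod 10)] column 1 (L + E ≡ V (mod 10), carry-in 0) doesn't pin L yet; pick L=1 and continue, so L=1.
Step 3. [col 1: L + E ≡ V (mod 10)] column 1: given L=1, E=4, carry-in 0, and digits 1,4 already taken and all letters distinct, L+E≡V (mod 10) forces V=5 ⇒ V=5.
Step 4. [col 2: E + U ≡ M (mod 10)] column 2 (E + U ≡ M (mod 10), carry-in 0) doesn't pin U yet; pick U=9 and continue ⇒ U=9.
Step 5. [col 2: E + U ≡ M (mod 10)] in column 2 we have E+U≡M with carry-in 0; given E=4, U=9 and digits 1,4,5,9 already taken and all letters distinct, that pins M to 3, so M=3.
Step 6. [col 4: M + V ≡ C (mod 10)] column 4: given M=3, V=5, carry-in 0, and digits 1,3,4,5,9 already taken and all letters distinct, M+V≡C (mod 10) forces C=8 ⇒ C=8.
Step 7. [col 5: Y + M ≡ D (mod 10)] column 5 reads Y+M+carry(0)=D with M=3; with digits 1,3,4,5,8,9 already taken and all letters distinct, the only value for Y is 7 ⇒ Y=7.
Step 8. [col 5: Y + M ≡ D (mod 10)] in column 5 we have Y+M≡D with carry-in 0; given Y=7, M=3 and digits 1,3,4,5,7,8,9 already taken and all letters distinct, that pins D to 0, so D=0.

Answer: C=8, D=0, E=4, L=1, M=3, U=9, V=5, Y=7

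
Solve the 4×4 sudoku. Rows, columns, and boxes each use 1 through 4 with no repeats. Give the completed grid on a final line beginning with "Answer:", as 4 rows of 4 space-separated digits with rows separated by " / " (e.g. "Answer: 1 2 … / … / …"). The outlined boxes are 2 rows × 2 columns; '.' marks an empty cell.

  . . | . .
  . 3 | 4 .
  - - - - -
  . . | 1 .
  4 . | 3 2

Step 1. [r2c1∈{1,2}] in row 2, 2 fits only at r2c1. So r2c1=2.
Step 2. [r1c1∈{1}] only 1 remains possible at r1c1, so r1c1=1.
Step 3. [r2c4∈{1}] r2c4's peers cover all but 1 ⇒ r2c4=1.
Step 4. [r1c3∈{2}] nothing but 2 survives at r1c3 ⇒ r1c3=2.
Step 5. [r1c2∈{4}] r1c2's peers cover all but 4. So r1c2=4.
Step 6. [r3c2∈{2}] r3c2's peers cover all but 2, so r3c2=2.
Step 7. [r1c4∈{3}] nothing but 3 survives at r1c4. So r1c4=3.
Step 8. [r3c1∈{3}] r3c1 is down to just 3, so r3c1=3.
Step 9. [r3c4∈{4}] r3c4's peers cover all but 4, so r3c4=4.
Step 10. [r4c2∈{1}] r4c2's peers cover all but 1. So r4c2=1.

Answer: 1 4 2 3 / 2 3 4 1 / 3 2 1 4 / 4 1 3 2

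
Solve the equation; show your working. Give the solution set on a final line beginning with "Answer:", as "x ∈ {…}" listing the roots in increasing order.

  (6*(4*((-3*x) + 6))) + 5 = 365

Step 1. [(6*(4*((-3*x) + 6))) + 5 = 365] subtract 5: x sits inside (… + 5) ⇒ sub: 6*(4*((-3*x) + 6)) = 360.
Step 2. [6*(4*((-3*x) + 6)) = 360] 6·(inner) — divide through by 6. So div: 4*((-3*x) + 6) = 60.
Step 3. [4*((-3*x) + 6) = 60] LHS = 4·(…); ÷4 both sides. So div: (-3*x) + 6 = 15.
Step 4. [(-3*x) + 6 = 15] subtract 6: x sits inside (… + 6), so sub: -3*x = 9.
Step 5. [-3*x = 9] LHS = -3·(…); ÷-3 both sides, so div: x = -3.

Answer: x ∈ {-3}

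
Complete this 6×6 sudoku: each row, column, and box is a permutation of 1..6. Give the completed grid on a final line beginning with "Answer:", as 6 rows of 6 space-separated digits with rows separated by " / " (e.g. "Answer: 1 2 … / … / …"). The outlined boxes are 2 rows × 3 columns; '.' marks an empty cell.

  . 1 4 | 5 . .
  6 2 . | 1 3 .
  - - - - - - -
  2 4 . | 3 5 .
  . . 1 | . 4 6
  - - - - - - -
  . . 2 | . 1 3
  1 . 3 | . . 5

Step 1. [r6c4∈{2,4,6}] in row 6, 4 fits only at r6c4 ⇒ r6c4=4.
Step 2. [r5c4∈{6}] only 6 remains possible at r5c4, so r5c4=6.
Step 3. [r4c2∈{3,5}] in col 2, 3 fits only at r4c2, so r4c2=3.
Step 4. [r5c1∈{4,5}] r5c1 is the only open cell in row 5 admitting 4 ⇒ r5c1=4.
Step 5. [r1c6∈{2}] only 2 remains possible at r1c6 ⇒ r1c6=2.
Step 6. [r2c6∈{4}] r2c6 is down to just 4. So r2c6=4.
Step 7. [r3c6∈{1}] nothing but 1 survives at r3c6 ⇒ r3c6=1.
Step 8. [r1c5∈{6}] nothing but 6 survives at r1c5. So r1c5=6.
Step 9. [r5c2∈{5}] r5c2 has the single candidate 5, so r5c2=5.
Step 10. [r1c1∈{3}] r1c1's peers cover all but 3. So r1c1=3.
Step 11. [r2c3∈{5}] nothing but 5 survives at r2c3, so r2c3=5.
Step 12. [r4c1∈{5}] only 5 remains possible at r4c1 ⇒ r4c1=5.
Step 13. [r4c4∈{2}] r4c4 is down to just 2, so r4c4=2.
Step 14. [r6c2∈{6}] r6c2's peers cover all but 6 ⇒ r6c2=6.
Step 15. [r6c5∈{2}] only 2 remains possible at r6c5. So r6c5=2.
Step 16. [r3c3∈{6}] only 6 remains possible at r3c3, so r3c3=6.

Answer: 3 1 4 5 6 2 / 6 2 5 1 3 4 / 2 4 6 3 5 1 / 5 3 1 2 4 6 / 4 5 2 6 1 3 / 1 6 3 4 2 5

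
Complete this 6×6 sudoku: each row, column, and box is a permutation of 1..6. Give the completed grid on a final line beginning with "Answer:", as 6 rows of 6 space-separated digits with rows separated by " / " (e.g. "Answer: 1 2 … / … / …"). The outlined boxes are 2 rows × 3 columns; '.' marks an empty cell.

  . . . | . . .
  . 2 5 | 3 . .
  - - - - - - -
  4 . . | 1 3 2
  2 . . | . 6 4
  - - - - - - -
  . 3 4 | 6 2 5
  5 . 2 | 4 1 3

Step 1. [r1c2∈{1,4,6}] col 2 places 4 nowhere but r1c2, so r1c2=4.
Step 2. [r1c1∈{1,3,6}] r1c1 is the only open cell in col 1 admitting 3. So r1c1=3.
Step 3. [r2c1∈{1,6}] across col 1, 6 lands solely at r2c1 ⇒ r2c1=6.
Step 4. [r4c4∈{5}] r4c4 is down to just 5, so r4c4=5.
Step 5. [r1c3∈{1}] nothing but 1 survives at r1c3. So r1c3=1.
Step 6. [r3c3∈{6}] r3c3 is down to just 6. So r3c3=6.
Step 7. [r4c3∈{3}] only 3 remains possible at r4c3, so r4c3=3.
Step 8. [r2c6∈{1}] nothing but 1 survives at r2c6, so r2c6=1.
Step 9. [r3c2∈{5}] nothing but 5 survives at r3c2 ⇒ r3c2=5.
Step 10. [r1c6∈{6}] r1c6 has the single candidate 6. So r1c6=6.
Step 11. [r6c2∈{6}] r6c2 has the single candidate 6 ⇒ r6c2=6.
Step 12. [r5c1∈{1}] r5c1 has the single candidate 1, so r5c1=1.
Step 13. [r2c5∈{4}] only 4 remains possible at r2c5. So r2c5=4.
Step 14. [r4c2∈{1}] r4c2 is down to just 1, so r4c2=1.
Step 15. [r1c4∈{2}] nothing but 2 survives at r1c4. So r1c4=2.
Step 16. [r1c5∈{5}] only 5 remains possible at r1c5, so r1c5=5.

Answer: 3 4 1 2 5 6 / 6 2 5 3 4 1 / 4 5 6 1 3 2 / 2 1 3 5 6 4 / 1 3 4 6 2 5 / 5 6 2 4 1 3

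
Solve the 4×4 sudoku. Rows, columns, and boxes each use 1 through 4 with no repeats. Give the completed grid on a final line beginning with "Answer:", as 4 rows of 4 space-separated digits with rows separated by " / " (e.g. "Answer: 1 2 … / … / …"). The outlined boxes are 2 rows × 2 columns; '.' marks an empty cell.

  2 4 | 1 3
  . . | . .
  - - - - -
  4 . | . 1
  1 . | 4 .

Step 1. [r4c2∈{2,3}] across row 4, 3 lands solely at r4c2. So r4c2=3.
Step 2. [r4c4∈{2}] r4c4 is down to just 2. So r4c4=2.
Step 3. [r3c2∈{2}] r3c2 has the single candidate 2 ⇒ r3c2=2.
Step 4. [r2c4∈{4}] r2c4's peers cover all but 4 ⇒ r2c4=4.
Step 5. [r2c2∈{1}] r2c2 has the single candidate 1 ⇒ r2c2=1.
Step 6. [r3c3∈{3}] r3c3 is down to just 3, so r3c3=3.
Step 7. [r2c3∈{2}] only 2 remains possible at r2c3. So r2c3=2.
Step 8. [r2c1∈{3}] r2c1's peers cover all but 3 ⇒ r2c1=3.

Answer: 2 4 1 3 / 3 1 2 4 / 4 2 3 1 / 1 3 4 2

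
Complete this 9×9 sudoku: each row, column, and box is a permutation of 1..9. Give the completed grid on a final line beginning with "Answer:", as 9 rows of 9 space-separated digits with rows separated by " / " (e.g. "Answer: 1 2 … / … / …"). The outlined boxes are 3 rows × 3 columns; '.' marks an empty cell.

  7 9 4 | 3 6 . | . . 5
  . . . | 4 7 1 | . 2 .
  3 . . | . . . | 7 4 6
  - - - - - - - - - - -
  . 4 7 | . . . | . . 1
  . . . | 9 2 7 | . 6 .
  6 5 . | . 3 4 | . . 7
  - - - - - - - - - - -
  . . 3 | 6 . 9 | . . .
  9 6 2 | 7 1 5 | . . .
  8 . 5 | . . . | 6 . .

Step 1. [r2c2∈{8}] r2c2 is down to just 8. So r2c2=8.
Step 2. [r5c7∈{3,4,5,8}] across row 5, 5 lands solely at r5c7, so r5c7=5.
Step 3. [r7c5∈{4,8}] 8 has one home in box 8: r7c5 ⇒ r7c5=8.
Step 4. [r5c9∈{3,4,8}] row 5 places 4 nowhere but r5c9 ⇒ r5c9=4.
Step 5. [r6c7∈{2,8,9}] across row 6, 2 lands solely at r6c7. So r6c7=2.
Step 6. [r5c1∈{1}] nothing but 1 survives at r5c1. So r5c1=1.
Step 7. [r1c6∈{2,8}] 2 has one home in row 1: r1c6, so r1c6=2.
Step 8. [r8c9∈{3,8}] col 9 places 8 nowhere but r8c9 ⇒ r8c9=8.
Step 9. [r8c8∈{3}] nothing but 3 survives at r8c8 ⇒ r8c8=3.
Step 10. [r4c7∈{3,8,9}] in row 4, 3 fits only at r4c7 ⇒ r4c7=3.
Step 11. [r4c8∈{8,9}] r4c8 is the only open cell in row 4 admitting 9. So r4c8=9.
Step 12. [r6c8∈{8}] r6c8's peers cover all but 8. So r6c8=8.
Step 13. [r1c8∈{1}] nothing but 1 survives at r1c8 ⇒ r1c8=1.
Step 14. [r9c2∈{1,7}] r9c2 is the only open cell in row 9 admitting 1 ⇒ r9c2=1.
Step 15. [r3c6∈{8}] nothing but 8 survives at r3c6 ⇒ r3c6=8.
Step 16. [r4c5∈{5}] r4c5's peers cover all but 5. So r4c5=5.
Step 17. [r9c9∈{2,9}] r9c9 is the only open cell in row 9 admitting 9. So r9c9=9.
Step 18. [r7c2∈{7}] r7c2 is down to just 7, so r7c2=7.
Step 19. [r7c1∈{4}] nothing but 4 survives at r7c1 ⇒ r7c1=4.
Step 20. [r2c7∈{9}] nothing but 9 survives at r2c7 ⇒ r2c7=9.
Step 21. [r7c9∈{2}] r7c9 has the single candidate 2, so r7c9=2.
Step 22. [r4c1∈{2}] r4c1's peers cover all but 2. So r4c1=2.
Step 23. [r6c3∈{9}] only 9 remains possible at r6c3, so r6c3=9.
Step 24. [r3c4∈{5}] only 5 remains possible at r3c4. So r3c4=5.
Step 25. [r9c5∈{4}] r9c5 has the single candidate 4, so r9c5=4.
Step 26. [r5c2∈{3}] nothing but 3 survives at r5c2 ⇒ r5c2=3.
Step 27. [r9c6∈{3}] r9c6 has the single candidate 3 ⇒ r9c6=3.
Step 28. [r2c9∈{3}] only 3 remains possible at r2c9. So r2c9=3.
Step 29. [r4c6∈{6}] nothing but 6 survives at r4c6. So r4c6=6.
Step 30. [r2c3∈{6}] only 6 remains possible at r2c3. So r2c3=6.
Step 31. [r3c5∈{9}] only 9 remains possible at r3c5, so r3c5=9.
Step 32. [r4c4∈{8}] only 8 remains possible at r4c4 ⇒ r4c4=8.
Step 33. [r2c1∈{5}] only 5 remains possible at r2c1 ⇒ r2c1=5.
Step 34. [r5c3∈{8}] nothing but 8 survives at r5c3. So r5c3=8.
Step 35. [r9c4∈{2}] nothing but 2 survives at r9c4 ⇒ r9c4=2.
Step 36. [r7c7∈{1}] only 1 remains possible at r7c7, so r7c7=1.
Step 37. [r3c3∈{1}] r3c3's peers cover all but 1. So r3c3=1.
Step 38. [r9c8∈{7}] nothing but 7 survives at r9c8 ⇒ r9c8=7.
Step 39. [r6c4∈{1}] r6c4 is down to just 1. So r6c4=1.
Step 40. [r1c7∈{8}] nothing but 8 survives at r1c7. So r1c7=8.
Step 41. [r8c7∈{4}] only 4 remains possible at r8c7 ⇒ r8c7=4.
Step 42. [r7c8∈{5}] r7c8 is down to just 5, so r7c8=5.
Step 43. [r3c2∈{2}] only 2 remains possible at r3c2, so r3c2=2.

Answer: 7 9 4 3 6 2 8 1 5 / 5 8 6 4 7 1 9 2 3 / 3 2 1 5 9 8 7 4 6 / 2 4 7 8 5 6 3 9 1 / 1 3 8 9 2 7 5 6 4 / 6 5 9 1 3 4 2 8 7 / 4 7 3 6 8 9 1 5 2 / 9 6 2 7 1 5 4 3 8 / 8 1 5 2 4 3 6 7 9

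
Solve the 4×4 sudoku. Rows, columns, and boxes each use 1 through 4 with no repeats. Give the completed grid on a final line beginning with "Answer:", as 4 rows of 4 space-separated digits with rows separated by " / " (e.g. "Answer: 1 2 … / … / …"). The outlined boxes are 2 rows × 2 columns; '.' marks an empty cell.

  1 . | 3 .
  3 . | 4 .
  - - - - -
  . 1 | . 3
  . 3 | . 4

Step 1. [r2c2∈{2}] nothing but 2 survives at r2c2. So r2c2=2.
Step 2. [r4c1∈{2}] only 2 remains possible at r4c1. So r4c1=2.
Step 3. [r3c1∈{4}] r3c1's peers cover all but 4. So r3c1=4.
Step 4. [r3c3∈{2}] only 2 remains possible at r3c3, so r3c3=2.
Step 5. [r4c3∈{1}] r4c3 is down to just 1 ⇒ r4c3=1.
Step 6. [r1c2∈{4}] r1c2's peers cover all but 4, so r1c2=4.
Step 7. [r2c4∈{1}] r2c4 has the single candidate 1. So r2c4=1.
Step 8. [r1c4∈{2}] nothing but 2 survives at r1c4 ⇒ r1c4=2.

Answer: 1 4 3 2 / 3 2 4 1 / 4 1 2 3 / 2 3 1 4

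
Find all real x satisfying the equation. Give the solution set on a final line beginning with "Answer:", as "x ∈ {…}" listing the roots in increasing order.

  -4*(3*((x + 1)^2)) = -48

Step 1. [-4*(3*((x + 1)^2)) = -48] -4·(inner) — divide through by -4, so div: 3*((x + 1)^2) = 12.
Step 2. [3*((x + 1)^2) = 12] leading coefficient 3: divide by 3. So div: (x + 1)^2 = 4.
Step 3. [(x + 1)^2 = 4] √ both sides: 4 ≥ 0 gives two branches, so sqrt: x + 1 = 2 or -2.
Step 4. [x + 1 = 2 or -2] the outer +1 inverts by subtracting 1 ⇒ sub: x = 1 or -3.

Answer: x ∈ {-3, 1}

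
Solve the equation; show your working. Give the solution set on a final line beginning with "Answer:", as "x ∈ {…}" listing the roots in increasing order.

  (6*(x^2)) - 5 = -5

Step 1. [(6*(x^2)) - 5 = -5] add 5: x sits inside (… - 5), so sub: 6*(x^2) = 0.
Step 2. [6*(x^2) = 0] leading coefficient 6: divide by 6 ⇒ div: x^2 = 0.
Step 3. [x^2 = 0] LHS squared, RHS 0 ≥ 0: apply √ (±) ⇒ sqrt: x = 0.

Answer: x ∈ {0}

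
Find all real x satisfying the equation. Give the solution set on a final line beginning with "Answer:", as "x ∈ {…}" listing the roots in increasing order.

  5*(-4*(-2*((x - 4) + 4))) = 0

Step 1. [5*(-4*(-2*((x - 4) + 4))) = 0] 5 out front; divide by 5, so div: -4*(-2*((x - 4) + 4)) = 0.
Step 2. [-4*(-2*((x - 4) + 4)) = 0] LHS = -4·(…); ÷-4 both sides ⇒ div: -2*((x - 4) + 4) = 0.
Step 3. [-2*((x - 4) + 4) = 0] divide by the outer -2 ⇒ div: (x - 4) + 4 = 0.
Step 4. [(x - 4) + 4 = 0] 4 comes off first (subtract 4). So sub: x - 4 = -4.
Step 5. [x - 4 = -4] -4 is outermost — add 4 both sides. So sub: x = 0.

Answer: x ∈ {0}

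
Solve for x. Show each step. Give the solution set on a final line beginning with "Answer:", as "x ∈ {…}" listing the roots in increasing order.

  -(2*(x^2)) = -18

Step 1. [-(2*(x^2)) = -18] leading − — multiply by −1. So neg: 2*(x^2) = 18.
Step 2. [2*(x^2) = 18] 2 out front; divide by 2, so div: x^2 = 9.
Step 3. [x^2 = 9] LHS squared, RHS 9 ≥ 0: apply √ (±). So sqrt: x = 3 or -3.

Answer: x ∈ {-3, 3}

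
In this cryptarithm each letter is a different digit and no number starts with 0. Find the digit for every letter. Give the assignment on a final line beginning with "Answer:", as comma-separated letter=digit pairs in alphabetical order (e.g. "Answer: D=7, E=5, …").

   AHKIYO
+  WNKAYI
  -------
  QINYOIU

Step 1. [col 1: O + I ≡ U (mod 10)] U=9 is one option consistent with column 1 (O + I ≡ U (mod 10), carry-in 0) — take it ⇒ U=9.
Step 2. [Q] Q is the leading digit of a 7-digit sum of two 6-digit numbers; the final carry is exactly 1. So Q=1.
Step 3. [col 1: O + I ≡ U (mod 10)] column 1 (O + I ≡ U (mod 10), carry-in 0) doesn't pin O yet; pick O=7 and continue ⇒ O=7.
Step 4. [col 1: O + I ≡ U (mod 10)] column 1: given O=7, U=9, carry-in 0, and digits 1,7,9 already taken and all letters distinct, O+I≡U (mod 10) forces I=2, so I=2.
Step 5. [col 2: Y + Y ≡ I (mod 10)] column 2 reads Y+Y+carry(0)=I with I=2; with digits 1,2,7,9 already taken and all letters distinct, the only value for Y is 6 ⇒ Y=6.
Step 6. [col 3: I + A ≡ O (mod 10)] column 3: given I=2, O=7, carry-in 1, and digits 1,2,6,7,9 already taken and all letters distinct, I+A≡O (mod 10) forces A=4. So A=4.
Step 7. [col 4: K + K ≡ Y (mod 10)] no forcing yet in column 4 (carry-in 0); K=3 is free and consistent — try it, so K=3.
Step 8. [col 5: H + N ≡ N (mod 10)] in column 5 we have H+N≡N with carry-in 0; given nothing yet and digits 1,2,3,4,6,7,9 already taken and all letters distinct, that pins H to 0, so H=0.
Step 9. [col 5: H + N ≡ N (mod 10)] column 5 (H + N ≡ N (mod 10), carry-in 0) doesn't pin N yet; pick N=5 and continue ⇒ N=5.
Step 10. [col 6: A + W ≡ I (mod 10)] in column 6 we have A+W≡I with carry-in 0; given A=4, I=2 and digits 0,1,2,3,4,5,6,7,9 already taken and all letters distinct, that pins W to 8, so W=8.

Answer: A=4, H=0, I=2, K=3, N=5, O=7, Q=1, U=9, W=8, Y=6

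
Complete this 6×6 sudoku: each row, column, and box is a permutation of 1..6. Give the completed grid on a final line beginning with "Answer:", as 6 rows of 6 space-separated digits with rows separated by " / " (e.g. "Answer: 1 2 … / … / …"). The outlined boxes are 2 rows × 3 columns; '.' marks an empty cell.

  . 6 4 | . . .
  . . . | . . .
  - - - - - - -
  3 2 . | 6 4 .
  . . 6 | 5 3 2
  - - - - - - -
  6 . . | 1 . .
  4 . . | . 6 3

Step 1. [r4c1∈{1}] r4c1 is down to just 1 ⇒ r4c1=1.
Step 2. [r6c4∈{2}] r6c4 has the single candidate 2. So r6c4=2.
Step 3. [r5c5∈{5}] nothing but 5 survives at r5c5, so r5c5=5.
Step 4. [r2c6∈{1,4,5,6}] across row 2, 6 lands solely at r2c6 ⇒ r2c6=6.
Step 5. [r5c2∈{3}] r5c2 is down to just 3. So r5c2=3.
Step 6. [r2c3∈{1,2,3,5}] across col 3, 3 lands solely at r2c3, so r2c3=3.
Step 7. [r2c2∈{1,5}] r2c2 is the only open cell in box 1 admitting 1. So r2c2=1.
Step 8. [r1c6∈{1,5}] in col 6, 5 fits only at r1c6 ⇒ r1c6=5.
Step 9. [r2c5∈{2}] r2c5 has the single candidate 2. So r2c5=2.
Step 10. [r6c3∈{1,5}] in row 6, 1 fits only at r6c3, so r6c3=1.
Step 11. [r2c4∈{4}] only 4 remains possible at r2c4, so r2c4=4.
Step 12. [r6c2∈{5}] only 5 remains possible at r6c2 ⇒ r6c2=5.
Step 13. [r1c4∈{3}] r1c4 has the single candidate 3, so r1c4=3.
Step 14. [r2c1∈{5}] r2c1 has the single candidate 5. So r2c1=5.
Step 15. [r1c5∈{1}] r1c5 is down to just 1, so r1c5=1.
Step 16. [r3c6∈{1}] r3c6 is down to just 1 ⇒ r3c6=1.
Step 17. [r5c6∈{4}] r5c6 is down to just 4, so r5c6=4.
Step 18. [r5c3∈{2}] r5c3 has the single candidate 2 ⇒ r5c3=2.
Step 19. [r1c1∈{2}] r1c1's peers cover all but 2, so r1c1=2.
Step 20. [r4c2∈{4}] r4c2 has the single candidate 4. So r4c2=4.
Step 21. [r3c3∈{5}] only 5 remains possible at r3c3, so r3c3=5.

Answer: 2 6 4 3 1 5 / 5 1 3 4 2 6 / 3 2 5 6 4 1 / 1 4 6 5 3 2 / 6 3 2 1 5 4 / 4 5 1 2 6 3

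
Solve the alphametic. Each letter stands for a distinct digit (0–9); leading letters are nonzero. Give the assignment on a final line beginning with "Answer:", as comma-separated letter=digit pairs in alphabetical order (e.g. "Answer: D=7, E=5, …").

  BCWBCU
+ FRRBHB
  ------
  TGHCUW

Step 1. [col 1: U + B ≡ W (mod 10)] several values work for W in column 1 (U + B ≡ W (mod 10), carry-in 0); try W=9. So W=9.
Step 2. [col 1: U + B ≡ W (mod 10)] several values work for B in column 1 (U + B ≡ W (mod 10), carry-in 0); try B=1. So B=1.
Step 3. [col 1: U + B ≡ W (mod 10)] from column 1 (B=1, W=9, carry-in 0, digits 1,9 already taken and all letters distinct): U must equal 8 ⇒ U=8.
Step 4. [col 2: C + H ≡ U (mod 10)] no forcing yet in column 2 (carry-in 0); H=6 is free and consistent — try it ⇒ H=6.
Step 5. [col 2: C + H ≡ U (mod 10)] from column 2 (H=6, U=8, carry-in 0, digits 1,6,8,9 already taken and all letters distinct): C must equal 2, so C=2.
Step 6. [col 4: W + R ≡ H (mod 10)] column 4 reads W+R+carry(0)=H with W=9, H=6; with digits 1,2,6,8,9 already taken and all letters distinct, the only value for R is 7. So R=7.
Step 7. [col 5: C + R ≡ G (mod 10)] column 5: given C=2, R=7, carry-in 1, and digits 1,2,6,7,8,9 already taken and all letters distinct, C+R≡G (mod 10) forces G=0. So G=0.
Step 8. [col 6: B + F ≡ T (mod 10)] column 6 reads B+F+carry(1)=T with B=1; with digits 0,1,2,6,7,8,9 already taken and all letters distinct, the only value for T is 5. So T=5.
Step 9. [col 6: B + F ≡ T (mod 10)] column 6: given B=1, T=5, carry-in 1, and digits 0,1,2,5,6,7,8,9 already taken and all letters distinct, B+F≡T (mod 10) forces F=3 ⇒ F=3.

Answer: B=1, C=2, F=3, G=0, H=6, R=7, T=5, U=8, W=9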